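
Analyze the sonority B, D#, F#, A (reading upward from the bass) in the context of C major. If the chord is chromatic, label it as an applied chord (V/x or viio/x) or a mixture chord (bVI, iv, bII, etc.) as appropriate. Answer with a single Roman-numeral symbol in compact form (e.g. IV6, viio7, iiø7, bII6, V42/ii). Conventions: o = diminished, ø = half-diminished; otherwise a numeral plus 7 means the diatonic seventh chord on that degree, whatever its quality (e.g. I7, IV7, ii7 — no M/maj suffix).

V7/iii

Stacked in thirds the chord is B-D#-F#-A: a dominant seventh chord on B.
B is not a diatonic chord root with this quality in C major, but it lies a perfect fifth above E (iii), so the chord functions as an applied dominant of iii.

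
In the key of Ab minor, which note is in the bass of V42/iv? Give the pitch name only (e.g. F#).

The applied chord V42/iv is rooted on Ab: Ab-C-Eb-Gb.
The figure 42 means third inversion — the seventh is in the bass.

Gb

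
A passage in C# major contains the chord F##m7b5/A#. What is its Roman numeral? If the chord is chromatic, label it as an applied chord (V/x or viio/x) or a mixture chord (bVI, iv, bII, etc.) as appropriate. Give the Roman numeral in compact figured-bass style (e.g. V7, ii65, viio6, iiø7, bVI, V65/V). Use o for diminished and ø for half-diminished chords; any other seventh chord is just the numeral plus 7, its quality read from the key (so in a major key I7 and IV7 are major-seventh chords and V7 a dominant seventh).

viiø65/V

Stacked in thirds the chord is F##-A#-C#-E#: a half-diminished seventh chord on F##.
F## sits a half step below G# (V in C# major); a diminished chord there is the applied leading-tone chord of V.
With A# in the bass the chord is in first inversion, so the figured bass is 65.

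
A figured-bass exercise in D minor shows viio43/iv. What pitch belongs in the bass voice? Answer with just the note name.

The applied chord viio43/iv is rooted on F#: F#-A-C-Eb.
The figure 43 means second inversion — the fifth is in the bass.

C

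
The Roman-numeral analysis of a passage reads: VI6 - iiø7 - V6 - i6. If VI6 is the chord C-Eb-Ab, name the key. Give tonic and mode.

C minor

The anchor chord is a major triad on Ab, labeled VI6.
If Ab is scale degree 6 and the mode makes that degree carry a major triad, the tonic is C and the mode is minor.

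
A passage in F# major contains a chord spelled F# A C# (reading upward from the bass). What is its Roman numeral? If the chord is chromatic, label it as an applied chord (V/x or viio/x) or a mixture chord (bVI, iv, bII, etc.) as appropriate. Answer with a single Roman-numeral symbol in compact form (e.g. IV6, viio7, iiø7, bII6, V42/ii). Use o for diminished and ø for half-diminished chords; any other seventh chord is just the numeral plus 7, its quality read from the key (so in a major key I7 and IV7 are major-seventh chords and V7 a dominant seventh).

i

Stacked in thirds the chord is F#-A-C#: a minor triad on F#.
F# is the first degree of F# major. This is the minor tonic, borrowed from the parallel minor.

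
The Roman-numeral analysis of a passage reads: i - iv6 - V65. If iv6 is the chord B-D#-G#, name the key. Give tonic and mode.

D# minor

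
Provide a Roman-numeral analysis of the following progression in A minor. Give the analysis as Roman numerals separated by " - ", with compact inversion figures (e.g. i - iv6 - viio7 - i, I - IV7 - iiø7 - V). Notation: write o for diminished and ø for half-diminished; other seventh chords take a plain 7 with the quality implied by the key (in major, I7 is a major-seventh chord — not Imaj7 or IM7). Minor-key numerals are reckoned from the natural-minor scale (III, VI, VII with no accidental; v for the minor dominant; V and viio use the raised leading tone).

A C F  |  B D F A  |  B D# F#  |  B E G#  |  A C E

A-C-F: major triad on F = scale degree 6 → VI6.
B-D-F-A has root B, degree 2 in A minor, so iiø7.
B-D#-F# is the secondary dominant of V (major triad on B): V/V.
B-E-G#: major triad on E = scale degree 5 → V64.
A-C-E: minor triad on A = scale degree 1 → i.

VI6 - iiø7 - V/V - V64 - i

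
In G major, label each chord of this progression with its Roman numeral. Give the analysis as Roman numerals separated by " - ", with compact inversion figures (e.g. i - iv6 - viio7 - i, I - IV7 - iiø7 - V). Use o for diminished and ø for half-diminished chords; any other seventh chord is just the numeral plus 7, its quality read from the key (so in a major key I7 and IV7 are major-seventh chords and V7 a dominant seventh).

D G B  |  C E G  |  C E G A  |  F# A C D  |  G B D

I64 - IV - ii65 - V65 - I

D-G-B: major triad on G = scale degree 1 → I64.
C-E-G: root C is the subdominant; major triad there is IV.
C-E-G-A: root A is the supertonic; minor seventh chord there is ii65.
F#-A-C-D: root D is the dominant; dominant seventh chord there is V65.
G-B-D: major triad on G = scale degree 1 → I.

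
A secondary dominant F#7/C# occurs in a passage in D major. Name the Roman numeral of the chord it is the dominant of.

vi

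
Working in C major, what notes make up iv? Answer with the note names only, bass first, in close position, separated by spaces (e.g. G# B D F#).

iv is the minor subdominant, borrowed from the parallel minor. In C major that root is F.
So the chord is F-Ab-C.

F Ab C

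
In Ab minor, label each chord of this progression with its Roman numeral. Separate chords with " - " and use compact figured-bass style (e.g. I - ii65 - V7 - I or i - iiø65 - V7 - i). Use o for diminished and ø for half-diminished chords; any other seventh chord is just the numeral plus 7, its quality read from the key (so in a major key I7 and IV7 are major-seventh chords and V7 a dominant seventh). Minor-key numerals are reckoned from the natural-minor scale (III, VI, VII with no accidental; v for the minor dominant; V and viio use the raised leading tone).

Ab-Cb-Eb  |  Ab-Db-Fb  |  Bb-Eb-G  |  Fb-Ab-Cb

Ab-Cb-Eb: root Ab is the tonic; minor triad there is i.
Ab-Db-Fb: root Db is the subdominant; minor triad there is iv64.
Bb-Eb-G has root Eb, degree 5 in Ab minor, so V64.
Fb-Ab-Cb: root Fb is the submediant; major triad there is VI.

i - iv64 - V64 - VI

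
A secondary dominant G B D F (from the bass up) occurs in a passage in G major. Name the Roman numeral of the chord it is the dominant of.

IV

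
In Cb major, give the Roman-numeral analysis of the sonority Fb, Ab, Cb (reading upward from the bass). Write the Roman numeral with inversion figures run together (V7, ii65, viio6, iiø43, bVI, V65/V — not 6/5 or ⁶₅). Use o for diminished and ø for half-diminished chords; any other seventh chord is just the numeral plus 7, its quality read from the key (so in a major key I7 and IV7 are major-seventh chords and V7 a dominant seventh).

IV

The pitches Fb-Ab-Cb form a major triad rooted on Fb.
In Cb major, Fb is the subdominant; the diatonic major triad there is IV.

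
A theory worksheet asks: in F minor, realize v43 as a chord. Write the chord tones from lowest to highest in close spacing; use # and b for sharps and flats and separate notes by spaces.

G Bb C Eb

The numeral's case and figure indicate a minor seventh chord. In F minor its root, the dominant, is C.
That chord is spelled C-Eb-G-Bb.
With the 43 figure the chord is in second inversion; from the bass G upward in close position it reads G-Bb-C-Eb.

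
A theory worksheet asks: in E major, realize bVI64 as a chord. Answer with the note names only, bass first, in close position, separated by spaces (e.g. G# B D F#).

Scale degree 6 in E major is C#; lowering it a half step gives C. bVI64 is a major triad on the lowered sixth degree, borrowed from the parallel minor.
So the chord is C-E-G.
With the 64 figure the chord is in second inversion; from the bass G upward in close position it reads G-C-E.

G C E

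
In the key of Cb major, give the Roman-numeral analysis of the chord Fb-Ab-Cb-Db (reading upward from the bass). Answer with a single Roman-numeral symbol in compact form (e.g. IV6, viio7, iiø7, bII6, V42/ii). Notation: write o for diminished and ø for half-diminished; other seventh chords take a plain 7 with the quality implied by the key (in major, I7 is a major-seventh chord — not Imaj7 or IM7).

ii65

Stacked in thirds the chord is Db-Fb-Ab-Cb: a minor seventh chord on Db.
In Cb major, Db is the supertonic; the diatonic minor seventh chord there is ii7.
With Fb in the bass the chord is in first inversion, so the figured bass is 65.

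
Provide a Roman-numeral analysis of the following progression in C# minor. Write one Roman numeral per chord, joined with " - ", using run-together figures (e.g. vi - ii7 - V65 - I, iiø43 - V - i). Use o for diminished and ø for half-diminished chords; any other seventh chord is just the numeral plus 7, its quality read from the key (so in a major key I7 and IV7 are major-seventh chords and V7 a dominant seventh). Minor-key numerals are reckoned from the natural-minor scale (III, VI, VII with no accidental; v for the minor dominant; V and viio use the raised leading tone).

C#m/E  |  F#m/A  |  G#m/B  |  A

C#m/E has root C#, degree 1 in C# minor, so i6.
F#m/A: minor triad on F# = scale degree 4 → iv6.
G#m/B has root G#, degree 5 in C# minor, so v6.
A: major triad on A = scale degree 6 → VI.

i6 - iv6 - v6 - VI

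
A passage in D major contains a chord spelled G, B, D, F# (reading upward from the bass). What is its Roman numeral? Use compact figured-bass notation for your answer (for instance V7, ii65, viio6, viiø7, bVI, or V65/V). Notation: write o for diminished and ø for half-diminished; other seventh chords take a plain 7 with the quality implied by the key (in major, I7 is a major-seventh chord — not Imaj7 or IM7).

IV7

Stacked in thirds the chord is G-B-D-F#: a major seventh chord on G.
In D major, G is the subdominant; the diatonic major seventh chord there is IV7.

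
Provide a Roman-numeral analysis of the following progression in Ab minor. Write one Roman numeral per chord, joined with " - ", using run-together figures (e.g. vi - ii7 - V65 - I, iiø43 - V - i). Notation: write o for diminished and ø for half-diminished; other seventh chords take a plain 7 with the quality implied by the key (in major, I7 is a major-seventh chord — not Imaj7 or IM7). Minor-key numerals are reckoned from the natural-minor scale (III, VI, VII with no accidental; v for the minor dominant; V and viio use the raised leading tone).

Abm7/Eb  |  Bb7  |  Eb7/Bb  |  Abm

Abm7/Eb has root Ab, degree 1 in Ab minor, so i43.
Bb7 is the secondary dominant of V (dominant seventh chord on Bb): V7/V.
Eb7/Bb has root Eb, degree 5 in Ab minor, so V43.
Abm: minor triad on Ab = scale degree 1 → i.

i43 - V7/V - V43 - i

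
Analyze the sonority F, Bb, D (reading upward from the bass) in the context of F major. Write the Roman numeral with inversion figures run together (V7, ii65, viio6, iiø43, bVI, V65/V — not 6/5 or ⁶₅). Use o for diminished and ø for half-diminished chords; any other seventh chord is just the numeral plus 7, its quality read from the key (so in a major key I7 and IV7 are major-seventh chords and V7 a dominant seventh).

IV64

The pitches Bb-D-F form a major triad rooted on Bb.
Bb is scale degree 4 in F major, and a major triad on that degree is written IV.
With F in the bass the chord is in second inversion, so the figured bass is 64.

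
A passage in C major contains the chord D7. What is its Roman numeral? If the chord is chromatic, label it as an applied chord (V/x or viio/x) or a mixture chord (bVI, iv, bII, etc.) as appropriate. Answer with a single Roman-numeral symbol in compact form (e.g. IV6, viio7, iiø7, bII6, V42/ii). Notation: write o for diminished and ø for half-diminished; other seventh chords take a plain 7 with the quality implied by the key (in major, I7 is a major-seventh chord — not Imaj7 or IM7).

Stacked in thirds the chord is D-F#-A-C: a dominant seventh chord on D.
D is not a diatonic chord root with this quality in C major, but it lies a perfect fifth above G (V), so the chord functions as an applied dominant of V.

V7/V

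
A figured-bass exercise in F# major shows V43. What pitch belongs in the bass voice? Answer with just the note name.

G#

V in F# major has root C#; the chord is C#-E#-G#-B.
The figure 43 means second inversion — the fifth is in the bass.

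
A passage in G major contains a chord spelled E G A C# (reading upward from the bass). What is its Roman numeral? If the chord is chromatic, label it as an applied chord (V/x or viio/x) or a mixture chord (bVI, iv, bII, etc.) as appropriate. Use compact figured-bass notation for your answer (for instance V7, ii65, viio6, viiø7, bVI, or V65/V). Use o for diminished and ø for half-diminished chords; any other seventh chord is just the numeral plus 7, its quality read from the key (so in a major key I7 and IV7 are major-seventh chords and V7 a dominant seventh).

V43/V

Stacked in thirds the chord is A-C#-E-G: a dominant seventh chord on A.
A is not a diatonic chord root with this quality in G major, but it lies a perfect fifth above D (V), so the chord functions as an applied dominant of V.
With E in the bass the chord is in second inversion, so the figured bass is 43.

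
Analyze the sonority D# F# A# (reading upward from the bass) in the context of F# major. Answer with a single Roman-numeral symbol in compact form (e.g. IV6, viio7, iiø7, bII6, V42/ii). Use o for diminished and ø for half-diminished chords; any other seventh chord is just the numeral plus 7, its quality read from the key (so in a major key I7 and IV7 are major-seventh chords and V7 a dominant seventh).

vi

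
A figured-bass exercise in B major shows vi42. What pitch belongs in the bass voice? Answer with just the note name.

vi in B major has root G#; the chord is G#-B-D#-F#.
The figure 42 means third inversion — the seventh is in the bass.

F#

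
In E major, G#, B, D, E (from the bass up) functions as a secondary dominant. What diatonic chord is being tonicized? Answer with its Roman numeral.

IV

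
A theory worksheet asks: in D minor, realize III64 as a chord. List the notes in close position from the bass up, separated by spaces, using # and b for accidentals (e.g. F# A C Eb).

In D minor, scale degree 3 is F, and the diatonic chord built there is a major triad.
Stacking thirds from F gives F-A-C.
With the 64 figure the chord is in second inversion; from the bass C upward in close position it reads C-F-A.

C F A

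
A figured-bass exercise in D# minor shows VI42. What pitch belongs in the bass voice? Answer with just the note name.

VI in D# minor has root B; the chord is B-D#-F#-A#.
The figure 42 means third inversion — the seventh is in the bass.

A#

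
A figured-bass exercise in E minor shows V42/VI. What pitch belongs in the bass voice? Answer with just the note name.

F

The applied chord V42/VI is rooted on G: G-B-D-F.
The figure 42 means third inversion — the seventh is in the bass.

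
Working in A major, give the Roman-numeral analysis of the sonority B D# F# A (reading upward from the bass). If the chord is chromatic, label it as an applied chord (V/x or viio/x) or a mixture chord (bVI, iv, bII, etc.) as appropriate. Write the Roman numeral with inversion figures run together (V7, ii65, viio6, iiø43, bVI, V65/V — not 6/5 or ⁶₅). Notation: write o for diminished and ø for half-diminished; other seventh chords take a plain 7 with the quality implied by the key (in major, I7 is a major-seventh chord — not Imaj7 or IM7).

V7/V

The pitches B-D#-F#-A form a dominant seventh chord rooted on B.
B is not a diatonic chord root with this quality in A major, but it lies a perfect fifth above E (V), so the chord functions as an applied dominant of V.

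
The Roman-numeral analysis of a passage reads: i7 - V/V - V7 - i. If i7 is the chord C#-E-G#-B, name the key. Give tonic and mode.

C# minor

The chord C#m7 is a minor seventh chord rooted on C#; its label is i7.
If C# is scale degree 1 and the mode makes that degree carry a minor seventh chord, the tonic is C# and the mode is minor.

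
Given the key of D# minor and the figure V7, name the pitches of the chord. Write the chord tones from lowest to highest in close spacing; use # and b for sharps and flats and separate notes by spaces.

A# C## E# G#

In D# minor, the dominant is A#. The dominant is major (leading tone raised), so V is a dominant seventh chord.
Stacking thirds from A# gives A#-C##-E#-G#.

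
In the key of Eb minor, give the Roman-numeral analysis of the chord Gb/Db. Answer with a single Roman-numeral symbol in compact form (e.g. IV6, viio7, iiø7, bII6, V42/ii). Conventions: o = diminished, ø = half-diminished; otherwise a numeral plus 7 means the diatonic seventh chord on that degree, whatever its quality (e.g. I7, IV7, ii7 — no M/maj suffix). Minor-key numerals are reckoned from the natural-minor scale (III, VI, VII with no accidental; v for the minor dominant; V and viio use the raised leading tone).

Stacked in thirds the chord is Gb-Bb-Db: a major triad on Gb.
In Eb minor, Gb is the mediant; the diatonic major triad there is III.
With Db in the bass the chord is in second inversion, so the figured bass is 64.

III64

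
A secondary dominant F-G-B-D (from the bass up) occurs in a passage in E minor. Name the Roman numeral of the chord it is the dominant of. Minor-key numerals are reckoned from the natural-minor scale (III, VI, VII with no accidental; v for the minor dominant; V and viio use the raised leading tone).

VI

The chord is a dominant seventh chord on G.
A dominant resolves down a perfect fifth: G → C. In E minor, C is scale degree 6, i.e. VI.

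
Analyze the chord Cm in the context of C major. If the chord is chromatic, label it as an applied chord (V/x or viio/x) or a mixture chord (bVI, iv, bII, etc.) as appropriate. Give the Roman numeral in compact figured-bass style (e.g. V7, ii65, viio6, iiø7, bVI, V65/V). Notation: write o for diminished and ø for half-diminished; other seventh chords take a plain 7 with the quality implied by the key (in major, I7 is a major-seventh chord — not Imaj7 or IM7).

i

The pitches C-Eb-G form a minor triad rooted on C.
C is the first degree of C major. This is the minor tonic, borrowed from the parallel minor.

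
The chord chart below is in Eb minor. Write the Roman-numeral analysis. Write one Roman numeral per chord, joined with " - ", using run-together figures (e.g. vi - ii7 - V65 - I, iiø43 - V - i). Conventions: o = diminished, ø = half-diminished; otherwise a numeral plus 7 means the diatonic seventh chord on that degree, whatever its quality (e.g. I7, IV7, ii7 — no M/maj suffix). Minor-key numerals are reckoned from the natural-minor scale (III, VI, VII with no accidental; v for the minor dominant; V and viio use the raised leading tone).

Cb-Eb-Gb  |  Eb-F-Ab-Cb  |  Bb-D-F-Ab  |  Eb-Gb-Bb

VI - iiø42 - V7 - i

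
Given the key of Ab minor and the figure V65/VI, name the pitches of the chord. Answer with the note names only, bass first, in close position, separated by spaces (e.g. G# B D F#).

The slash means an applied dominant: we want the dominant of VI. In Ab minor, VI is Fb major, and its dominant is built on Cb.
Building a dominant seventh chord on Cb gives Cb-Eb-Gb-Bbb.
The figured bass 65 indicates first inversion, placing the third (Eb) in the bass: Eb-Gb-Bbb-Cb.

Eb Gb Bbb Cb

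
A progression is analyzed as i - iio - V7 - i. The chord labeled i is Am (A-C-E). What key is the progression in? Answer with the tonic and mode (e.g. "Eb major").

A minor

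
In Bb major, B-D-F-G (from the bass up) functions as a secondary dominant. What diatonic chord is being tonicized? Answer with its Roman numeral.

The chord is a dominant seventh chord on G.
A dominant resolves down a perfect fifth: G → C. In Bb major, C is scale degree 2, i.e. ii.

ii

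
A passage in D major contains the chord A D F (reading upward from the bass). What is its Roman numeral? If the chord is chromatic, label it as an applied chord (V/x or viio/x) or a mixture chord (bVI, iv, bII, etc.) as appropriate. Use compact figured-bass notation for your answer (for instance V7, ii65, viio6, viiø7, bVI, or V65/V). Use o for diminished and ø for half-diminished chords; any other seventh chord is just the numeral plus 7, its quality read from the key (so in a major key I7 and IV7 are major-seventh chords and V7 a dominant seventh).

Stacked in thirds the chord is D-F-A: a minor triad on D.
D is the first degree of D major. This is the minor tonic, borrowed from the parallel minor.
With A in the bass the chord is in second inversion, so the figured bass is 64.

i64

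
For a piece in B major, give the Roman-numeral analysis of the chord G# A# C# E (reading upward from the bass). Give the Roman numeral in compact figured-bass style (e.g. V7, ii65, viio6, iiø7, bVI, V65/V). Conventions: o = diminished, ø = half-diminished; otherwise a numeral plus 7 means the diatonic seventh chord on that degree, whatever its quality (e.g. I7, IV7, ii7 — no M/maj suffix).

viiø42

The pitches A#-C#-E-G# form a half-diminished seventh chord rooted on A#.
A# is scale degree 7 in B major, and a half-diminished seventh chord on that degree is written viiø7.
With G# in the bass the chord is in third inversion, so the figured bass is 42.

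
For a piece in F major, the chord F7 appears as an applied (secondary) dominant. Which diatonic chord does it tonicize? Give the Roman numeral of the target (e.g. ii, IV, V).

The chord is a dominant seventh chord on F.
A dominant resolves down a perfect fifth: F → Bb. In F major, Bb is scale degree 4, i.e. IV.

IV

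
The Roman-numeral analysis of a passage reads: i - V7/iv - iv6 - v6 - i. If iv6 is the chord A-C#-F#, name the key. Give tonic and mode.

iv6 is given as A-C#-F# — a minor triad with root F#.
iv6 on F# implies F# is the subdominant; that puts the tonic at C#, and the lowercase numeral fits minor mode.

C# minor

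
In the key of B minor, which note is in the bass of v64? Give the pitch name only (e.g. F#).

C#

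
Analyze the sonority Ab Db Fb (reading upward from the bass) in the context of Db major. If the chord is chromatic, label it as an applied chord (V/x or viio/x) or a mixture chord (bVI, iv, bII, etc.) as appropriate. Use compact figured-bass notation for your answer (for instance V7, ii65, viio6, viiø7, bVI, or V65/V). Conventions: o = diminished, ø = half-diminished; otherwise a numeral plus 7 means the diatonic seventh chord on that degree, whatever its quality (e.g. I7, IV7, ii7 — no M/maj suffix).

i64

Stacked in thirds the chord is Db-Fb-Ab: a minor triad on Db.
Db is the first degree of Db major. This is the minor tonic, borrowed from the parallel minor.
With Ab in the bass the chord is in second inversion, so the figured bass is 64.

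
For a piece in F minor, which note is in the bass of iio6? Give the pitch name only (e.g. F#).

Bb

iio in F minor has root G; the chord is G-Bb-Db.
The figure 6 means first inversion — the third is in the bass.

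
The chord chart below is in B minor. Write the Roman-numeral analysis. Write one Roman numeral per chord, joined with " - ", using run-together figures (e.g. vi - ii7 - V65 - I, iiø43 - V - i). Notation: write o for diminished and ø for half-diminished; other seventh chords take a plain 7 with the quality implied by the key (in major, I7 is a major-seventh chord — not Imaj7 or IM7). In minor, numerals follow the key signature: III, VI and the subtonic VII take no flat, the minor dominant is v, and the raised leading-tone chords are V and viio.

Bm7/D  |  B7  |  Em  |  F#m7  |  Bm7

i65 - V7/iv - iv - v7 - i7

Bm7/D has root B, degree 1 in B minor, so i65.
B7 is the secondary dominant of iv (dominant seventh chord on B): V7/iv.
Em: minor triad on E = scale degree 4 → iv.
F#m7: root F# is the dominant; minor seventh chord there is v7.
Bm7 has root B, degree 1 in B minor, so i7.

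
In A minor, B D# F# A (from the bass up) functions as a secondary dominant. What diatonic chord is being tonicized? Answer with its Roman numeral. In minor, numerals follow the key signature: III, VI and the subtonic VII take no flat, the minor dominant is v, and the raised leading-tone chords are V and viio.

The chord is a dominant seventh chord on B.
A dominant resolves down a perfect fifth: B → E. In A minor, E is scale degree 5, i.e. V.

V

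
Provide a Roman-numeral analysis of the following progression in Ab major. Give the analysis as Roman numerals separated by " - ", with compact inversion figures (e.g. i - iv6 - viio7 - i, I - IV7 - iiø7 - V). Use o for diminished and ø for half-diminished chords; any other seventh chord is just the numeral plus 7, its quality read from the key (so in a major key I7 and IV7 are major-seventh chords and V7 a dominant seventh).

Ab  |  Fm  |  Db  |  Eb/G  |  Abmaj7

Ab: root Ab is the tonic; major triad there is I.
Fm: root F is the submediant; minor triad there is vi.
Db has root Db, degree 4 in Ab major, so IV.
Eb/G: major triad on Eb = scale degree 5 → V6.
Abmaj7 has root Ab, degree 1 in Ab major, so I7.

I - vi - IV - V6 - I7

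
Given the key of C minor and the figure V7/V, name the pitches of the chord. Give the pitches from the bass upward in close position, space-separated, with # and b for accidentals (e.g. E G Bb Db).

D F# A C

The slash means an applied dominant: we want the dominant of V. In C minor, V is G major, and its dominant is built on D.
Building a dominant seventh chord on D gives D-F#-A-C.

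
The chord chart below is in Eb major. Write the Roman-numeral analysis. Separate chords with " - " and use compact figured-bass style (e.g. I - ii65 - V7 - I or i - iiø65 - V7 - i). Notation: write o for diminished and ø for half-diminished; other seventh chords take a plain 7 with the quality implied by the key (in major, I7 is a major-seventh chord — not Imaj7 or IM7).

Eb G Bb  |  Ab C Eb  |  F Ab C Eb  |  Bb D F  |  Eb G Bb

I - IV - ii7 - V - I

Eb-G-Bb: major triad on Eb = scale degree 1 → I.
Ab-C-Eb has root Ab, degree 4 in Eb major, so IV.
F-Ab-C-Eb: root F is the supertonic; minor seventh chord there is ii7.
Bb-D-F: root Bb is the dominant; major triad there is V.
Eb-G-Bb: major triad on Eb = scale degree 1 → I.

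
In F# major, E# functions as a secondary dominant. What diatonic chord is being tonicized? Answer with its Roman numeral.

The chord is a major triad on E#.
A dominant resolves down a perfect fifth: E# → A#. In F# major, A# is scale degree 3, i.e. iii.

iii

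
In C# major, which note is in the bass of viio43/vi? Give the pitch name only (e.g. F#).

D#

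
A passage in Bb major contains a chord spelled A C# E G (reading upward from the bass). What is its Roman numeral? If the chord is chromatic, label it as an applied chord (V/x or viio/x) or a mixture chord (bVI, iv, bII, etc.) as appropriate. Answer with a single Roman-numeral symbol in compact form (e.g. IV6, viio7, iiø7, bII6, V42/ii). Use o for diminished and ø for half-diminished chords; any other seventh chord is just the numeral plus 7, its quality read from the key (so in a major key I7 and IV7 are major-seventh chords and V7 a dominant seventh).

V7/iii

The pitches A-C#-E-G form a dominant seventh chord rooted on A.
A is not a diatonic chord root with this quality in Bb major, but it lies a perfect fifth above D (iii), so the chord functions as an applied dominant of iii.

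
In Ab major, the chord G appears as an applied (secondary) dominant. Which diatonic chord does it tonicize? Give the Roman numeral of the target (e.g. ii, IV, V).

iii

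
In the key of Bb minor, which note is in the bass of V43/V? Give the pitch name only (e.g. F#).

G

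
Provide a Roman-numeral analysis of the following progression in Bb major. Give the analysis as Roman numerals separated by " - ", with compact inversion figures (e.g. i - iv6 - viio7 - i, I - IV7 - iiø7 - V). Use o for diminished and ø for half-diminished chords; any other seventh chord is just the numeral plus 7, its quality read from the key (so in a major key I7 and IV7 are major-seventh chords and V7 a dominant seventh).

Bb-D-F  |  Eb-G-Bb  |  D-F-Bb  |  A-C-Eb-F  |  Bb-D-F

I - IV - I6 - V65 - I

Bb-D-F: root Bb is the tonic; major triad there is I.
Eb-G-Bb: root Eb is the subdominant; major triad there is IV.
D-F-Bb has root Bb, degree 1 in Bb major, so I6.
A-C-Eb-F: root F is the dominant; dominant seventh chord there is V65.
Bb-D-F: root Bb is the tonic; major triad there is I.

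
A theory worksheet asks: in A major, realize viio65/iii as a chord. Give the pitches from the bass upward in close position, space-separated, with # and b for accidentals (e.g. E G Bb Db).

viio65/iii is a secondary leading-tone chord. The target iii is C# in A major; the applied chord is rooted a semitone below, on B#.
Building a fully diminished seventh chord on B# gives B#-D#-F#-A.
The figured bass 65 indicates first inversion, placing the third (D#) in the bass: D#-F#-A-B#.

D# F# A B#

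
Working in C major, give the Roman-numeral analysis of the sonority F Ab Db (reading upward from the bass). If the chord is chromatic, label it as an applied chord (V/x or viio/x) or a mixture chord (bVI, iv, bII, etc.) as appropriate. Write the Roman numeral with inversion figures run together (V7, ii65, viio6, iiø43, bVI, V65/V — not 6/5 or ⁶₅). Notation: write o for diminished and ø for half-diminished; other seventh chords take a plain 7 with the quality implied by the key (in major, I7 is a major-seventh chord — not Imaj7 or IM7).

bII6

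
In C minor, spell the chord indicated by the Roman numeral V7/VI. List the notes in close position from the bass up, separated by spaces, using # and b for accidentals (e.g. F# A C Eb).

Eb G Bb Db

V7/VI is a secondary dominant — the dominant seventh of VI. VI in C minor is Ab, so the applied chord's root is Eb, a perfect fifth above.
Building a dominant seventh chord on Eb gives Eb-G-Bb-Db.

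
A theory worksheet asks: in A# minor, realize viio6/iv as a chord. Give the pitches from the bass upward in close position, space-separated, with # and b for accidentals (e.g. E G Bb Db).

E# G# C##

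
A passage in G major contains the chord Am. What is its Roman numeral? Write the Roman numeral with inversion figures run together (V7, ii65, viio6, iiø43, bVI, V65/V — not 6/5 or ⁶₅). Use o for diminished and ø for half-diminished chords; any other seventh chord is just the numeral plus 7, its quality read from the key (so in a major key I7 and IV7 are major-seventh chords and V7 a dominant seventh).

ii

Stacked in thirds the chord is A-C-E: a minor triad on A.
A is scale degree 2 in G major, and a minor triad on that degree is written ii.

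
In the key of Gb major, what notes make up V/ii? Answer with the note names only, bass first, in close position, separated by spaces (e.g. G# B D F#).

Eb G Bb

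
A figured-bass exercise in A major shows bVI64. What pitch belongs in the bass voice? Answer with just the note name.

bVI in A major has root F; the chord is F-A-C.
The figure 64 means second inversion — the fifth is in the bass.

C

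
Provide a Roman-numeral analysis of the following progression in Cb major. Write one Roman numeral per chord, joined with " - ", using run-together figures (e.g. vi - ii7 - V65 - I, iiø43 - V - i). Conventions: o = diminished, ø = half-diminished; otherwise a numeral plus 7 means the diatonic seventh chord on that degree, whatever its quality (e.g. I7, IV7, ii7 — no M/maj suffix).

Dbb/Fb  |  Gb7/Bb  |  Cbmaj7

bII6 - V65 - I7

Dbb/Fb: Dbb with this quality isn't in the key; a major triad on b2 is the Neapolitan sixth, bII6 (third, Fb, in the bass — hence the 6).
Gb7/Bb: dominant seventh chord on Gb = scale degree 5 → V65.
Cbmaj7: root Cb is the tonic; major seventh chord there is I7.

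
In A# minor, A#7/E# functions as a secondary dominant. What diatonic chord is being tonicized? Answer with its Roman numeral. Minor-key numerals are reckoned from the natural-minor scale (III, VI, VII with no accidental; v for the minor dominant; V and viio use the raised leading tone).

The chord is a dominant seventh chord on A#.
A dominant resolves down a perfect fifth: A# → D#. In A# minor, D# is scale degree 4, i.e. iv.

iv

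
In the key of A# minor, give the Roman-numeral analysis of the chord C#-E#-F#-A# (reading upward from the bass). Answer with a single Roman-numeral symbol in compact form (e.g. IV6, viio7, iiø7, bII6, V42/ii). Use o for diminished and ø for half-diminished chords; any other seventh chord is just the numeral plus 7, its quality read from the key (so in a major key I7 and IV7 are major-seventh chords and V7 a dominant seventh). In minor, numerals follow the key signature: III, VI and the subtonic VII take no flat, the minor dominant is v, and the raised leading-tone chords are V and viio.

The pitches F#-A#-C#-E# form a major seventh chord rooted on F#.
In A# minor, F# is the submediant; the diatonic major seventh chord there is VI7.
With C# in the bass the chord is in second inversion, so the figured bass is 43.

VI43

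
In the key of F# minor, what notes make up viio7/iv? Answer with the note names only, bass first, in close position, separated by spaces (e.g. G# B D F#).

The slash marks an applied leading-tone chord: viio of iv. In F# minor, iv is B, so the leading tone to it is A#, a half step below.
Building a fully diminished seventh chord on A# gives A#-C#-E-G.

A# C# E G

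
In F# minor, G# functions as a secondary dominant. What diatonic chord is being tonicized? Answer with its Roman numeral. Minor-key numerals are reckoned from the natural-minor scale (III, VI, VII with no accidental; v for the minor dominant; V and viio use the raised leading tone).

V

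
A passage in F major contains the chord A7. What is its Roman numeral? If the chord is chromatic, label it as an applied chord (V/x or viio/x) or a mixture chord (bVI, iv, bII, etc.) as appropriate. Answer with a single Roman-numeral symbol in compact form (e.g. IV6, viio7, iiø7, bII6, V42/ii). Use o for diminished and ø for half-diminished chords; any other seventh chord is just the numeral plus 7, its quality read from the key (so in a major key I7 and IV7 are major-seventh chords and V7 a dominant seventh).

Stacked in thirds the chord is A-C#-E-G: a dominant seventh chord on A.
A is not a diatonic chord root with this quality in F major, but it lies a perfect fifth above D (vi), so the chord functions as an applied dominant of vi.

V7/vi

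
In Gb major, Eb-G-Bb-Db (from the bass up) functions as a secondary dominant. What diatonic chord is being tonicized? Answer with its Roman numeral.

The chord is a dominant seventh chord on Eb.
A dominant resolves down a perfect fifth: Eb → Ab. In Gb major, Ab is scale degree 2, i.e. ii.

ii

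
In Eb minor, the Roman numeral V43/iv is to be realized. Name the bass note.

Bb

The applied chord V43/iv is rooted on Eb: Eb-G-Bb-Db.
The figure 43 means second inversion — the fifth is in the bass.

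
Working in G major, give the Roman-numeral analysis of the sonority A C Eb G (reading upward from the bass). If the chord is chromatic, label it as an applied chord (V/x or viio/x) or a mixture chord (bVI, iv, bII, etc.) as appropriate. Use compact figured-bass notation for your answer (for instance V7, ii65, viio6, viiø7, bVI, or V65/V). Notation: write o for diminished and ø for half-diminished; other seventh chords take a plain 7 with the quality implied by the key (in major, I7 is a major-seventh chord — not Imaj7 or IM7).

iiø7

Stacked in thirds the chord is A-C-Eb-G: a half-diminished seventh chord on A.
A is the second degree of G major. This is the half-diminished supertonic seventh, borrowed from the parallel minor.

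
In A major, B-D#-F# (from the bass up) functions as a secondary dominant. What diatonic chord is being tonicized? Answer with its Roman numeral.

V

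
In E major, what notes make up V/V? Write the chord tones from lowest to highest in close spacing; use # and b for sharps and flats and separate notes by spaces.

F# A# C#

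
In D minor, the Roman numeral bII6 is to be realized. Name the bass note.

bII in D minor has root Eb; the chord is Eb-G-Bb.
The figure 6 means first inversion — the third is in the bass.

G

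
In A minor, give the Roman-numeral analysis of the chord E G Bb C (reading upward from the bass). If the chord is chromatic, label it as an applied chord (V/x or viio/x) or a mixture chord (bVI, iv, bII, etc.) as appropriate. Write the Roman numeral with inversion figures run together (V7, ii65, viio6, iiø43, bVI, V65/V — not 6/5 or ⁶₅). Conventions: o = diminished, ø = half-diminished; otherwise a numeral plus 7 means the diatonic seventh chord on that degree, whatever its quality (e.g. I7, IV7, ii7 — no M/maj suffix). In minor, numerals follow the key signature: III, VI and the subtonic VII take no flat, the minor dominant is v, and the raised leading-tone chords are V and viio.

Stacked in thirds the chord is C-E-G-Bb: a dominant seventh chord on C.
C is not a diatonic chord root with this quality in A minor, but it lies a perfect fifth above F (VI), so the chord functions as an applied dominant of VI.
With E in the bass the chord is in first inversion, so the figured bass is 65.

V65/VI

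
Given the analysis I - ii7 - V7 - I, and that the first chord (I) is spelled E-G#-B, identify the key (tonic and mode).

E major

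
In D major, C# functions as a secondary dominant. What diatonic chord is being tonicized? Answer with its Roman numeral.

iii

The chord is a major triad on C#.
A dominant resolves down a perfect fifth: C# → F#. In D major, F# is scale degree 3, i.e. iii.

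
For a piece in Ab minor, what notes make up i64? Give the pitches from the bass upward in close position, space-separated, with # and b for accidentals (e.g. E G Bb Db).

In Ab minor, scale degree 1 is Ab, and the diatonic chord built there is a minor triad.
That chord is spelled Ab-Cb-Eb.
With the 64 figure the chord is in second inversion; from the bass Eb upward in close position it reads Eb-Ab-Cb.

Eb Ab Cb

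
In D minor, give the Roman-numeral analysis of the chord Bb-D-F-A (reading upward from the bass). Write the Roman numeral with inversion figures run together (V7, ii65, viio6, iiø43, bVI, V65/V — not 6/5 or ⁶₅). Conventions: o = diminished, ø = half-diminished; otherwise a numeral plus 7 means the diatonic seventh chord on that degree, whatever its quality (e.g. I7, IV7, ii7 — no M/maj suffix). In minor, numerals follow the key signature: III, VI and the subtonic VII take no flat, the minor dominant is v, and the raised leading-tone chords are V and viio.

VI7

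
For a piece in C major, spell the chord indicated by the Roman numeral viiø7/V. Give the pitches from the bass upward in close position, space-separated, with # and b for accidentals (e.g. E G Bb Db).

F# A C E

The slash marks an applied leading-tone chord: viio of V. In C major, V is G, so the leading tone to it is F#, a half step below.
Building a half-diminished seventh chord on F# gives F#-A-C-E.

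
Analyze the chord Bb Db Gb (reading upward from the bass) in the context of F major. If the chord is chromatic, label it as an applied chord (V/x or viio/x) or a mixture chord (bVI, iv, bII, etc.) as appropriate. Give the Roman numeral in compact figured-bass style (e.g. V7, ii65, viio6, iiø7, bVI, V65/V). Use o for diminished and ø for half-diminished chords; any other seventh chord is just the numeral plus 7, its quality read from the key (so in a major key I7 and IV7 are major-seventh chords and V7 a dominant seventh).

bII6

Stacked in thirds the chord is Gb-Bb-Db: a major triad on Gb.
Gb is the lowered second degree of F major (diatonic 2 would be G). This is the Neapolitan sixth — a major triad on the lowered second degree, here in its customary first inversion.
With Bb in the bass the chord is in first inversion, so the figured bass is 6.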